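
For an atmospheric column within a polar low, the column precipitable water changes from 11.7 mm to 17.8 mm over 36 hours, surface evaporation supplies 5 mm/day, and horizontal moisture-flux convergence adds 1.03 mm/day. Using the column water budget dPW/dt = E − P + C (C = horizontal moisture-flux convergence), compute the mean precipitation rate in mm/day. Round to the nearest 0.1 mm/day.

P ≈ 2.0 mm/day

dPW/dt = (17.8 − 11.7) mm / (36/24 day) = +4.067 mm/day.
P = E + C − dPW/dt = 5 + (1.03) − (+4.067) = 2.0 mm/day.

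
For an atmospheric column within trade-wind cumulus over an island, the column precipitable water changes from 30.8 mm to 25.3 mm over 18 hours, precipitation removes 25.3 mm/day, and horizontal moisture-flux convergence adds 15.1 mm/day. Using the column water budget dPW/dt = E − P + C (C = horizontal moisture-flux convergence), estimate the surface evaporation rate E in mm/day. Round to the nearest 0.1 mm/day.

dPW/dt = (25.3 − 30.8) mm / (18/24 day) = -7.333 mm/day.
E = dPW/dt + P − C = (-7.333) + 25.3 − (15.1) = 2.9 mm/day.

E ≈ 2.9 mm/day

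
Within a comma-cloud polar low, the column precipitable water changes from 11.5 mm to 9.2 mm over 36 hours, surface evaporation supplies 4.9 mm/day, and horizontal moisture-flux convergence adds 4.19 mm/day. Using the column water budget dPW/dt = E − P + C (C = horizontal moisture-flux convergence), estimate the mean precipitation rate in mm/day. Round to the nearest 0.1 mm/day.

dPW/dt = (9.2 − 11.5) mm / (36/24 day) = -1.533 mm/day.
P = E + C − dPW/dt = 4.9 + (4.19) − (-1.533) = 10.6 mm/day.

P ≈ 10.6 mm/day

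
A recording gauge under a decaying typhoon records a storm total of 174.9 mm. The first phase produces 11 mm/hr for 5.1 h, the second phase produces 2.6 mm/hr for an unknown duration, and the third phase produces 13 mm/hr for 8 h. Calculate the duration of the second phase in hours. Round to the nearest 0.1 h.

duration ≈ 5.7 h

Known phases: 11 × 5.1 + 13 × 8 = 56.1 + 104 = 160.1 mm.
Remaining depth = 174.9 − 160.1 = 14.8 mm.
Duration = 14.8 / 2.6 = 5.7 h.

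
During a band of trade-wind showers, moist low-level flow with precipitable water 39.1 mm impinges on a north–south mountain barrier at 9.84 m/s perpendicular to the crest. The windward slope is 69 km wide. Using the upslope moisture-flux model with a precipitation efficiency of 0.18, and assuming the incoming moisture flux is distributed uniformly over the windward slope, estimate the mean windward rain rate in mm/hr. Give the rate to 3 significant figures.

R ≈ 3.61 mm/hr

Incoming column moisture flux per unit ridge length: F = V × PW = 9.84 × 39.1 = 384.744 mm·m/s.
Spread over the 69 km slope with efficiency ε = 0.18: R = ε·F/W = 0.18 × 384.744 / 69000 m = 1.004e-03 mm/s.
R = 1.004e-03 × 3600 = 3.61 mm/hr.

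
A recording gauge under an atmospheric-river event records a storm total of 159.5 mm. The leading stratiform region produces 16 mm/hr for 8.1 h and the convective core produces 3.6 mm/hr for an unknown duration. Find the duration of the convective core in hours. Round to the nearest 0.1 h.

Known phases: 16 × 8.1 = 129.6 mm.
Remaining depth = 159.5 − 129.6 = 29.9 mm.
Duration = 29.9 / 3.6 = 8.3 h.

duration ≈ 8.3 h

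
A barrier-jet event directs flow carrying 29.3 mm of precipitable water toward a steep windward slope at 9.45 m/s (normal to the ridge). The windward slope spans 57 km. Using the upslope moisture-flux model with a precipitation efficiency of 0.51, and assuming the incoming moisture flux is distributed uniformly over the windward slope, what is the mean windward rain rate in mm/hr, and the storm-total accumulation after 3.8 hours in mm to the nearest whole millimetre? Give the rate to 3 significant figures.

Incoming column moisture flux per unit ridge length: F = V × PW = 9.45 × 29.3 = 276.885 mm·m/s.
Spread over the 57 km slope with efficiency ε = 0.51: R = ε·F/W = 0.51 × 276.885 / 57000 m = 2.477e-03 mm/s.
R = 2.477e-03 × 3600 = 8.92 mm/hr.
Over 3.8 h: total = 8.92 × 3.8 = 33.896 ≈ 34 mm.

R ≈ 8.92 mm/hr; total ≈ 34 mm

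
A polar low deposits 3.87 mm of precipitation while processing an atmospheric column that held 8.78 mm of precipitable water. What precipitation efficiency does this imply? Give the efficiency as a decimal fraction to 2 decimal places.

ε ≈ 0.44

ε = precipitation / PW = 3.87 / 8.78 = 0.44.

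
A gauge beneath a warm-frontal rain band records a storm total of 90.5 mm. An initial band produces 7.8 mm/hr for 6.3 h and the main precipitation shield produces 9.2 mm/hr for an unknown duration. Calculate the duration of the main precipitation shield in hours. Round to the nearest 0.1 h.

Known phases: 7.8 × 6.3 = 49.14 mm.
Remaining depth = 90.5 − 49.14 = 41.36 mm.
Duration = 41.36 / 9.2 = 4.5 h.

duration ≈ 4.5 h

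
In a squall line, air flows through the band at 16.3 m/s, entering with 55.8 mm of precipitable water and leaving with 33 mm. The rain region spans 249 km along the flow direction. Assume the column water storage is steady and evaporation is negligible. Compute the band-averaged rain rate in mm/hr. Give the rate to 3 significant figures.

R ≈ 5.37 mm/hr

Column moisture flux per unit crosswind length is F = V × PW.
Inflow: F_in = 16.3 × 55.8 = 909.54 mm·m/s
Outflow: F_out = 16.3 × 33 = 537.9 mm·m/s
Steady-state rate R = (F_in − F_out)/L = (909.54 − 537.9) / 249000 m = 1.493e-03 mm/s.
R = 1.493e-03 × 3600 = 5.37 mm/hr.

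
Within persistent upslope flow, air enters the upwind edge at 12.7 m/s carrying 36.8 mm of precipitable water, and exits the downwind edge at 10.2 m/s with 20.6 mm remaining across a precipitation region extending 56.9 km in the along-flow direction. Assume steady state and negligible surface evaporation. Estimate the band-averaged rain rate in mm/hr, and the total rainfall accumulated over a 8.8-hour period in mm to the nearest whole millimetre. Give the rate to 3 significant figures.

R ≈ 16.3 mm/hr; total ≈ 143 mm

Column moisture flux per unit crosswind length is F = V × PW.
Inflow: F_in = 12.7 × 36.8 = 467.36 mm·m/s
Outflow: F_out = 10.2 × 20.6 = 210.12 mm·m/s
Steady-state rate R = (F_in − F_out)/L = (467.36 − 210.12) / 56900 m = 4.521e-03 mm/s.
R = 4.521e-03 × 3600 = 16.3 mm/hr.
Over 8.8 h: total = 16.3 × 8.8 = 143.44 ≈ 143 mm.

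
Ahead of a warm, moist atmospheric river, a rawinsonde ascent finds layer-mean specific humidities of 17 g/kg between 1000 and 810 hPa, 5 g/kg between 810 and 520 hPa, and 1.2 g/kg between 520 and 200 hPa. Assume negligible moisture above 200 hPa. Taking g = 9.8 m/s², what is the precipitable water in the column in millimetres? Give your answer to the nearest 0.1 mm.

PW ≈ 51.7 mm

Precipitable water is the column-integrated vapour mass per unit area: PW = (1/g) Σ q̄ Δp, with q in kg/kg and Δp in Pa (1 kg/m² of water = 1 mm).
Layer 1000–810 hPa: Δp = 190 hPa = 19000 Pa, q̄ = 0.017 kg/kg → 0.017 × 19000 / 9.8 = 32.96 mm
Layer 810–520 hPa: Δp = 290 hPa = 29000 Pa, q̄ = 0.005 kg/kg → 0.005 × 29000 / 9.8 = 14.80 mm
Layer 520–200 hPa: Δp = 320 hPa = 32000 Pa, q̄ = 0.0012 kg/kg → 0.0012 × 32000 / 9.8 = 3.92 mm
PW = 32.96 + 14.80 + 3.92 = 51.68 ≈ 51.7 mm.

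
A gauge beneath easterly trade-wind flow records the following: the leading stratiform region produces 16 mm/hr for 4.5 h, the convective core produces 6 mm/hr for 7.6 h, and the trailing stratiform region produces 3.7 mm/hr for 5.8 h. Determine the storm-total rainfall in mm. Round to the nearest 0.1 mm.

Total = Σ Rᵢ Δtᵢ = 16 × 4.5 + 6 × 7.6 + 3.7 × 5.8
      = 72 + 45.6 + 21.46 = 139.1 mm.

total ≈ 139.1 mm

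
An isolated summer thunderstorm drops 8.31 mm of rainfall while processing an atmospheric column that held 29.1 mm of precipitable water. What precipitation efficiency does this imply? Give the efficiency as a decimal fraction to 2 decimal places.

ε ≈ 0.29

ε = rainfall / PW = 8.31 / 29.1 = 0.29.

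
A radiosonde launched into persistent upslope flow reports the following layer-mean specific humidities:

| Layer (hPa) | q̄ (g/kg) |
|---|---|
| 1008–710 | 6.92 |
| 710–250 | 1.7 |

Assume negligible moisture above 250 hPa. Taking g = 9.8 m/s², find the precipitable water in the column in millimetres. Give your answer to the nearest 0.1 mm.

Precipitable water is the column-integrated vapour mass per unit area: PW = (1/g) Σ q̄ Δp, with q in kg/kg and Δp in Pa (1 kg/m² of water = 1 mm).
Layer 1008–710 hPa: Δp = 298 hPa = 29800 Pa, q̄ = 0.00692 kg/kg → 0.00692 × 29800 / 9.8 = 21.04 mm
Layer 710–250 hPa: Δp = 460 hPa = 46000 Pa, q̄ = 0.0017 kg/kg → 0.0017 × 46000 / 9.8 = 7.98 mm
PW = 21.04 + 7.98 = 29.02 ≈ 29.0 mm.

PW ≈ 29.0 mm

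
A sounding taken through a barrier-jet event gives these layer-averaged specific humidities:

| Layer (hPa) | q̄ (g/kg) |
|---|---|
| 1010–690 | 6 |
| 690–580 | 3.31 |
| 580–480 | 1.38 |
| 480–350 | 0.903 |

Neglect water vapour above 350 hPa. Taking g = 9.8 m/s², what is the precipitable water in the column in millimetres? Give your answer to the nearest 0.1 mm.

Precipitable water is the column-integrated vapour mass per unit area: PW = (1/g) Σ q̄ Δp, with q in kg/kg and Δp in Pa (1 kg/m² of water = 1 mm).
Layer 1010–690 hPa: Δp = 320 hPa = 32000 Pa, q̄ = 0.006 kg/kg → 0.006 × 32000 / 9.8 = 19.59 mm
Layer 690–580 hPa: Δp = 110 hPa = 11000 Pa, q̄ = 0.00331 kg/kg → 0.00331 × 11000 / 9.8 = 3.72 mm
Layer 580–480 hPa: Δp = 100 hPa = 10000 Pa, q̄ = 0.00138 kg/kg → 0.00138 × 10000 / 9.8 = 1.41 mm
Layer 480–350 hPa: Δp = 130 hPa = 13000 Pa, q̄ = 0.000903 kg/kg → 0.000903 × 13000 / 9.8 = 1.20 mm
PW = 19.59 + 3.72 + 1.41 + 1.20 = 25.92 ≈ 25.9 mm.

PW ≈ 25.9 mm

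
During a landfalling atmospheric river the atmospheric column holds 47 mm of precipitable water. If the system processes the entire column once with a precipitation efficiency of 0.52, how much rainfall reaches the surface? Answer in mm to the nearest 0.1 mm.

rainfall ≈ 24.4 mm

Rainfall = ε × PW = 0.52 × 47 = 24.4 mm.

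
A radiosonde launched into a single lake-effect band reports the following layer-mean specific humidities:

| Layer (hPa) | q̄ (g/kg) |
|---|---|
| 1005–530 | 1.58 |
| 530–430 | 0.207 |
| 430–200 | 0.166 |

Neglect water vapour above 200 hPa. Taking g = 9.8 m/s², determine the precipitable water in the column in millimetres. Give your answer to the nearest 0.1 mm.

Precipitable water is the column-integrated vapour mass per unit area: PW = (1/g) Σ q̄ Δp, with q in kg/kg and Δp in Pa (1 kg/m² of water = 1 mm).
Layer 1005–530 hPa: Δp = 475 hPa = 47500 Pa, q̄ = 0.00158 kg/kg → 0.00158 × 47500 / 9.8 = 7.66 mm
Layer 530–430 hPa: Δp = 100 hPa = 10000 Pa, q̄ = 0.000207 kg/kg → 0.000207 × 10000 / 9.8 = 0.21 mm
Layer 430–200 hPa: Δp = 230 hPa = 23000 Pa, q̄ = 0.000166 kg/kg → 0.000166 × 23000 / 9.8 = 0.39 mm
PW = 7.66 + 0.21 + 0.39 = 8.26 ≈ 8.3 mm.

PW ≈ 8.3 mm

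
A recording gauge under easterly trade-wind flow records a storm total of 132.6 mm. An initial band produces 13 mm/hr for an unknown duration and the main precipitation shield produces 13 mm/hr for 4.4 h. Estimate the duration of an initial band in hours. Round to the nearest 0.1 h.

duration ≈ 5.8 h

Known phases: 13 × 4.4 = 57.2 mm.
Remaining depth = 132.6 − 57.2 = 75.4 mm.
Duration = 75.4 / 13 = 5.8 h.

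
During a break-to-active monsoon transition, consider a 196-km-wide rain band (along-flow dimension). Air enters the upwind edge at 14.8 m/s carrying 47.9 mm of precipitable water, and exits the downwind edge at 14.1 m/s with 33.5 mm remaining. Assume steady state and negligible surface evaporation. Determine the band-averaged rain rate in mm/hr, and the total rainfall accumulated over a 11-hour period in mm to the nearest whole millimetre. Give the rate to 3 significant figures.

Column moisture flux per unit crosswind length is F = V × PW.
Inflow: F_in = 14.8 × 47.9 = 708.92 mm·m/s
Outflow: F_out = 14.1 × 33.5 = 472.35 mm·m/s
Steady-state rate R = (F_in − F_out)/L = (708.92 − 472.35) / 196000 m = 1.207e-03 mm/s.
R = 1.207e-03 × 3600 = 4.35 mm/hr.
Over 11 h: total = 4.35 × 11 = 47.85 ≈ 48 mm.

R ≈ 4.35 mm/hr; total ≈ 48 mm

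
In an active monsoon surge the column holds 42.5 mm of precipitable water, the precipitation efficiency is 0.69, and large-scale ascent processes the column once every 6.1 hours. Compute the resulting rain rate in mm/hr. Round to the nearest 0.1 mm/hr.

R ≈ 4.8 mm/hr

Each overturning extracts ε × PW = 0.69 × 42.5 = 29.325 mm.
Rate = ε·PW / τ = 29.325 / 6.1 h = 4.8 mm/hr.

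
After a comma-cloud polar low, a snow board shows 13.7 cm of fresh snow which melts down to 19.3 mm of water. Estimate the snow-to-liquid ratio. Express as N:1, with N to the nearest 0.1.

ratio ≈ 7.1

Ratio = snow depth / SWE = 137 mm / 19.3 mm = 7.1, i.e. 7.1:1.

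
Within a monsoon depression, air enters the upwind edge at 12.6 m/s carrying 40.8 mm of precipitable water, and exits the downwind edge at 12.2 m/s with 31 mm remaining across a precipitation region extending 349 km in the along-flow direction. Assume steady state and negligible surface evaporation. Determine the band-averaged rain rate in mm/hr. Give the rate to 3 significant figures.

Column moisture flux per unit crosswind length is F = V × PW.
Inflow: F_in = 12.6 × 40.8 = 514.08 mm·m/s
Outflow: F_out = 12.2 × 31 = 378.2 mm·m/s
Steady-state rate R = (F_in − F_out)/L = (514.08 − 378.2) / 349000 m = 3.893e-04 mm/s.
R = 3.893e-04 × 3600 = 1.40 mm/hr.

R ≈ 1.40 mm/hr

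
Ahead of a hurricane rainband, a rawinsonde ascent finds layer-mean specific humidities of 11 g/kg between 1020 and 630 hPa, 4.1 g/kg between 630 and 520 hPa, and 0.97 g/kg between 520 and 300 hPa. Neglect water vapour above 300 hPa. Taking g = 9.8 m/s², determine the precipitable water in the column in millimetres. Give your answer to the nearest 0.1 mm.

Precipitable water is the column-integrated vapour mass per unit area: PW = (1/g) Σ q̄ Δp, with q in kg/kg and Δp in Pa (1 kg/m² of water = 1 mm).
Layer 1020–630 hPa: Δp = 390 hPa = 39000 Pa, q̄ = 0.011 kg/kg → 0.011 × 39000 / 9.8 = 43.78 mm
Layer 630–520 hPa: Δp = 110 hPa = 11000 Pa, q̄ = 0.0041 kg/kg → 0.0041 × 11000 / 9.8 = 4.60 mm
Layer 520–300 hPa: Δp = 220 hPa = 22000 Pa, q̄ = 0.00097 kg/kg → 0.00097 × 22000 / 9.8 = 2.18 mm
PW = 43.78 + 4.60 + 2.18 = 50.56 ≈ 50.6 mm.

PW ≈ 50.6 mm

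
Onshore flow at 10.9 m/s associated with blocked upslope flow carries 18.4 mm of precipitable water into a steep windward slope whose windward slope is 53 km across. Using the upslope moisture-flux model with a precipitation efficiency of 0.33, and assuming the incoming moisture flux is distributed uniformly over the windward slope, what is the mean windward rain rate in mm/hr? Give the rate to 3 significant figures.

Incoming column moisture flux per unit ridge length: F = V × PW = 10.9 × 18.4 = 200.56 mm·m/s.
Spread over the 53 km slope with efficiency ε = 0.33: R = ε·F/W = 0.33 × 200.56 / 53000 m = 1.249e-03 mm/s.
R = 1.249e-03 × 3600 = 4.50 mm/hr.

R ≈ 4.50 mm/hr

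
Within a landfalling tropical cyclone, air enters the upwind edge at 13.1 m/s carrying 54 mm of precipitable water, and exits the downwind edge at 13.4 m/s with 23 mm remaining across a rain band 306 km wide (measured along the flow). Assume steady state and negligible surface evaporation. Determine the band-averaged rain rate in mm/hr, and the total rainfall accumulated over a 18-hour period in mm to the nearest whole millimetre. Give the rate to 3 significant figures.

Column moisture flux per unit crosswind length is F = V × PW.
Inflow: F_in = 13.1 × 54 = 707.4 mm·m/s
Outflow: F_out = 13.4 × 23 = 308.2 mm·m/s
Steady-state rate R = (F_in − F_out)/L = (707.4 − 308.2) / 306000 m = 1.305e-03 mm/s.
R = 1.305e-03 × 3600 = 4.70 mm/hr.
Over 18 h: total = 4.70 × 18 = 84.6 ≈ 85 mm.

R ≈ 4.70 mm/hr; total ≈ 85 mm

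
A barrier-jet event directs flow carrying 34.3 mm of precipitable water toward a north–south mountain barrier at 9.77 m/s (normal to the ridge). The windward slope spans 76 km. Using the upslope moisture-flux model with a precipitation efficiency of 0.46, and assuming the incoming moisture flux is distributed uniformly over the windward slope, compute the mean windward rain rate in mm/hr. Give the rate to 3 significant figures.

Incoming column moisture flux per unit ridge length: F = V × PW = 9.77 × 34.3 = 335.111 mm·m/s.
Spread over the 76 km slope with efficiency ε = 0.46: R = ε·F/W = 0.46 × 335.111 / 76000 m = 2.028e-03 mm/s.
R = 2.028e-03 × 3600 = 7.30 mm/hr.

R ≈ 7.30 mm/hr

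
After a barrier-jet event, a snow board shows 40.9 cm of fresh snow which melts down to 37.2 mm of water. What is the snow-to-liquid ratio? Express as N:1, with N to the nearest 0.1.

ratio ≈ 11.0

Ratio = snow depth / SWE = 409 mm / 37.2 mm = 11.0, i.e. 11.0:1.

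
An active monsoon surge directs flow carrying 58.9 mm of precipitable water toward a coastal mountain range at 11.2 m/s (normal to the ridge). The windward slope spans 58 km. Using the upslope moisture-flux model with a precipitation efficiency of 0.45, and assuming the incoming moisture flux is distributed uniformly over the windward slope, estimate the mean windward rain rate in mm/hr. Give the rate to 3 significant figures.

R ≈ 18.4 mm/hr

Incoming column moisture flux per unit ridge length: F = V × PW = 11.2 × 58.9 = 659.68 mm·m/s.
Spread over the 58 km slope with efficiency ε = 0.45: R = ε·F/W = 0.45 × 659.68 / 58000 m = 5.118e-03 mm/s.
R = 5.118e-03 × 3600 = 18.4 mm/hr.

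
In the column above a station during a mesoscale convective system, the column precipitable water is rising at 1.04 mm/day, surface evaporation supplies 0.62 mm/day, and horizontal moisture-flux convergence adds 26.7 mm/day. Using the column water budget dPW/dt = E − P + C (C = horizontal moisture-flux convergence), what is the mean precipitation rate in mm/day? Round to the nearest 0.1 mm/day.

dPW/dt = +1.04 mm/day.
P = E + C − dPW/dt = 0.62 + (26.7) − (+1.04) = 26.3 mm/day.

P ≈ 26.3 mm/day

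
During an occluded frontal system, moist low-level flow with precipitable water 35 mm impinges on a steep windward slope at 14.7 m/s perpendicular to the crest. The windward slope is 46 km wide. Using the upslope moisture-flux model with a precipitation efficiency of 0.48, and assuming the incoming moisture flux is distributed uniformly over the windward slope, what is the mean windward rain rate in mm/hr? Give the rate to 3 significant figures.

Incoming column moisture flux per unit ridge length: F = V × PW = 14.7 × 35 = 514.5 mm·m/s.
Spread over the 46 km slope with efficiency ε = 0.48: R = ε·F/W = 0.48 × 514.5 / 46000 m = 5.369e-03 mm/s.
R = 5.369e-03 × 3600 = 19.3 mm/hr.

R ≈ 19.3 mm/hr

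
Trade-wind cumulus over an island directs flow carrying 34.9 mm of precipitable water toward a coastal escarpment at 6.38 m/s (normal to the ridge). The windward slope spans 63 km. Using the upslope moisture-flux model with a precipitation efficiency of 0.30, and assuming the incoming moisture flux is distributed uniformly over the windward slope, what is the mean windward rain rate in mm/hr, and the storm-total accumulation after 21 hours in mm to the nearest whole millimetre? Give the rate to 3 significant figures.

R ≈ 3.82 mm/hr; total ≈ 80 mm

Incoming column moisture flux per unit ridge length: F = V × PW = 6.38 × 34.9 = 222.662 mm·m/s.
Spread over the 63 km slope with efficiency ε = 0.30: R = ε·F/W = 0.30 × 222.662 / 63000 m = 1.060e-03 mm/s.
R = 1.060e-03 × 3600 = 3.82 mm/hr.
Over 21 h: total = 3.82 × 21 = 80.22 ≈ 80 mm.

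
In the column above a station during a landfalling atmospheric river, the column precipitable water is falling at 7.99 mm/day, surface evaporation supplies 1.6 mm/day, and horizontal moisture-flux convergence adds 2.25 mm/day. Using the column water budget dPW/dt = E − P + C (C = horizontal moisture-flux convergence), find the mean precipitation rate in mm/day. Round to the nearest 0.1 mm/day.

P ≈ 11.8 mm/day

dPW/dt = -7.99 mm/day.
P = E + C − dPW/dt = 1.6 + (2.25) − (-7.99) = 11.8 mm/day.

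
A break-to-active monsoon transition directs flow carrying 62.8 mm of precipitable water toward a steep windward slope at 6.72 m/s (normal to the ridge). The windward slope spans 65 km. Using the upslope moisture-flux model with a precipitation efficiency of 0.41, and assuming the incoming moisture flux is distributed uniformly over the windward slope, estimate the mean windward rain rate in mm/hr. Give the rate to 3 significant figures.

R ≈ 9.58 mm/hr

Incoming column moisture flux per unit ridge length: F = V × PW = 6.72 × 62.8 = 422.016 mm·m/s.
Spread over the 65 km slope with efficiency ε = 0.41: R = ε·F/W = 0.41 × 422.016 / 65000 m = 2.662e-03 mm/s.
R = 2.662e-03 × 3600 = 9.58 mm/hr.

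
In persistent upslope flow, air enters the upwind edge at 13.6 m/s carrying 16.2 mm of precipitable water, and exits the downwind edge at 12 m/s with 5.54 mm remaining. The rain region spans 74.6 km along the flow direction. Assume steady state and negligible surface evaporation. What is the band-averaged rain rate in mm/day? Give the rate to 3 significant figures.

R ≈ 178 mm/day

Column moisture flux per unit crosswind length is F = V × PW.
Inflow: F_in = 13.6 × 16.2 = 220.32 mm·m/s
Outflow: F_out = 12 × 5.54 = 66.48 mm·m/s
Steady-state rate R = (F_in − F_out)/L = (220.32 − 66.48) / 74600 m = 2.062e-03 mm/s.
R = 2.062e-03 × 3600 × 24 = 178 mm/day.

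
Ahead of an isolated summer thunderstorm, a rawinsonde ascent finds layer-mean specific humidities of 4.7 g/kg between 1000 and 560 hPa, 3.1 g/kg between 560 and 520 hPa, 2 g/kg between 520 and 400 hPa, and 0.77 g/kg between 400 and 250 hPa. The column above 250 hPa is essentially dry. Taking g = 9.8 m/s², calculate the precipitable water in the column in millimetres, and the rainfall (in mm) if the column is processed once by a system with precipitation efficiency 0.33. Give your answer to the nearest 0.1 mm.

PW ≈ 26.0 mm; rainfall ≈ 8.6 mm

Precipitable water is the column-integrated vapour mass per unit area: PW = (1/g) Σ q̄ Δp, with q in kg/kg and Δp in Pa (1 kg/m² of water = 1 mm).
Layer 1000–560 hPa: Δp = 440 hPa = 44000 Pa, q̄ = 0.0047 kg/kg → 0.0047 × 44000 / 9.8 = 21.10 mm
Layer 560–520 hPa: Δp = 40 hPa = 4000 Pa, q̄ = 0.0031 kg/kg → 0.0031 × 4000 / 9.8 = 1.27 mm
Layer 520–400 hPa: Δp = 120 hPa = 12000 Pa, q̄ = 0.002 kg/kg → 0.002 × 12000 / 9.8 = 2.45 mm
Layer 400–250 hPa: Δp = 150 hPa = 15000 Pa, q̄ = 0.00077 kg/kg → 0.00077 × 15000 / 9.8 = 1.18 mm
PW = 21.10 + 1.27 + 2.45 + 1.18 = 26.00 ≈ 26.0 mm.
Rainfall = ε × PW = 0.33 × 26.0 = 8.6 mm.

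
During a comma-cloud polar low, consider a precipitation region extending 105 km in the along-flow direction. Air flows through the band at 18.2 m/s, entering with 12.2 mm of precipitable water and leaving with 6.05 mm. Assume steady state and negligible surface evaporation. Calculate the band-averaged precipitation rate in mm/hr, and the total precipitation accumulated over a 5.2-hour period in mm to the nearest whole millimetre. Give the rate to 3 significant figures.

R ≈ 3.84 mm/hr; total ≈ 20 mm

Column moisture flux per unit crosswind length is F = V × PW.
Inflow: F_in = 18.2 × 12.2 = 222.04 mm·m/s
Outflow: F_out = 18.2 × 6.05 = 110.11 mm·m/s
Steady-state rate R = (F_in − F_out)/L = (222.04 − 110.11) / 105000 m = 1.066e-03 mm/s.
R = 1.066e-03 × 3600 = 3.84 mm/hr.
Over 5.2 h: total = 3.84 × 5.2 = 19.968 ≈ 20 mm.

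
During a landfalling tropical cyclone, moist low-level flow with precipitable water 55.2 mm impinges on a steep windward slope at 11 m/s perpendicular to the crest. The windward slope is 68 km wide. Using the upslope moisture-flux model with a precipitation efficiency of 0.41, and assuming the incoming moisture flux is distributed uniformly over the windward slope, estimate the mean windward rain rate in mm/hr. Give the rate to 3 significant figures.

R ≈ 13.2 mm/hr

Incoming column moisture flux per unit ridge length: F = V × PW = 11 × 55.2 = 607.2 mm·m/s.
Spread over the 68 km slope with efficiency ε = 0.41: R = ε·F/W = 0.41 × 607.2 / 68000 m = 3.661e-03 mm/s.
R = 3.661e-03 × 3600 = 13.2 mm/hr.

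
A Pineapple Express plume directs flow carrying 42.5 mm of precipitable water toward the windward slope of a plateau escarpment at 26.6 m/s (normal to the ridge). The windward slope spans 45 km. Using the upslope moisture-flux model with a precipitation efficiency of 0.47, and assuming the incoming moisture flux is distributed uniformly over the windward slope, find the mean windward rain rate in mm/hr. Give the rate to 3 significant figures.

R ≈ 42.5 mm/hr

Incoming column moisture flux per unit ridge length: F = V × PW = 26.6 × 42.5 = 1130.5 mm·m/s.
Spread over the 45 km slope with efficiency ε = 0.47: R = ε·F/W = 0.47 × 1130.5 / 45000 m = 1.181e-02 mm/s.
R = 1.181e-02 × 3600 = 42.5 mm/hr.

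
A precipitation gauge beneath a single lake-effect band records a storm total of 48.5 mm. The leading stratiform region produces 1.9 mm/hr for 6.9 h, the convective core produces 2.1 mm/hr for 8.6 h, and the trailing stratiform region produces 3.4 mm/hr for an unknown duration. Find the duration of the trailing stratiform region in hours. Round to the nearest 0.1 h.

duration ≈ 5.1 h

Known phases: 1.9 × 6.9 + 2.1 × 8.6 = 13.11 + 18.06 = 31.17 mm.
Remaining depth = 48.5 − 31.17 = 17.33 mm.
Duration = 17.33 / 3.4 = 5.1 h.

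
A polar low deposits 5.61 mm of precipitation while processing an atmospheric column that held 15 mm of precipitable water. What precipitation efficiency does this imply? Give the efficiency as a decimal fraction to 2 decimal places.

ε ≈ 0.37

ε = precipitation / PW = 5.61 / 15 = 0.37.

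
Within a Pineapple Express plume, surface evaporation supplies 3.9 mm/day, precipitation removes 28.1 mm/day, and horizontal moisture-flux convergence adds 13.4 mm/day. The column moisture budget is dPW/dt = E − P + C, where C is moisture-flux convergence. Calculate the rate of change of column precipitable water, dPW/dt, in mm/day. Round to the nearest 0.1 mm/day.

dPW/dt ≈ -10.8 mm/day

dPW/dt = E − P + C = 3.9 − 28.1 + (13.4) = -10.8 mm/day.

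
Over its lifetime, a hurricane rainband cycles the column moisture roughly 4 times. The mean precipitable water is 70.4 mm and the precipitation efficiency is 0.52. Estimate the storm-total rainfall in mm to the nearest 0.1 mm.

Each cycle deposits ε × PW = 0.52 × 70.4 = 36.608 mm.
Over 4 cycles: 4 × 36.608 = 146.4 mm.

rainfall ≈ 146.4 mm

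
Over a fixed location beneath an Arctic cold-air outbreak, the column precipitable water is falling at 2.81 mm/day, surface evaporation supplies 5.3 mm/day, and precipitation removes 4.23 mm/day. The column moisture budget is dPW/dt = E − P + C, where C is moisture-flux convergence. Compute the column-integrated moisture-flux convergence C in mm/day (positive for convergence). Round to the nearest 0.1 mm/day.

C ≈ -3.9 mm/day

dPW/dt = -2.81 mm/day.
C = dPW/dt − E + P = (-2.81) − 5.3 + 4.23 = -3.9 mm/day.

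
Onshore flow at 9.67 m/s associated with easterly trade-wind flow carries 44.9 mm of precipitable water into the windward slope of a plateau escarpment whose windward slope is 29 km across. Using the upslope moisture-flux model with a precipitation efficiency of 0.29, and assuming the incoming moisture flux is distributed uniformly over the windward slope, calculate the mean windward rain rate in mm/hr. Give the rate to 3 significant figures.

Incoming column moisture flux per unit ridge length: F = V × PW = 9.67 × 44.9 = 434.183 mm·m/s.
Spread over the 29 km slope with efficiency ε = 0.29: R = ε·F/W = 0.29 × 434.183 / 29000 m = 4.342e-03 mm/s.
R = 4.342e-03 × 3600 = 15.6 mm/hr.

R ≈ 15.6 mm/hr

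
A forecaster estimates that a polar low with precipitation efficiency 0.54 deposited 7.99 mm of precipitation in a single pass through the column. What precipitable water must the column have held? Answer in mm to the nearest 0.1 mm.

PW ≈ 14.8 mm

PW = precipitation / ε = 7.99 / 0.54 = 14.8 mm.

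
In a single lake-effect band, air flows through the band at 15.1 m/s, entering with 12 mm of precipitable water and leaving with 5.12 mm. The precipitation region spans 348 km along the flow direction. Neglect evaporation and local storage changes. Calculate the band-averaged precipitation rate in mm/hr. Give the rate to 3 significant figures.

Column moisture flux per unit crosswind length is F = V × PW.
Inflow: F_in = 15.1 × 12 = 181.2 mm·m/s
Outflow: F_out = 15.1 × 5.12 = 77.312 mm·m/s
Steady-state rate R = (F_in − F_out)/L = (181.2 − 77.312) / 348000 m = 2.985e-04 mm/s.
R = 2.985e-04 × 3600 = 1.07 mm/hr.

R ≈ 1.07 mm/hr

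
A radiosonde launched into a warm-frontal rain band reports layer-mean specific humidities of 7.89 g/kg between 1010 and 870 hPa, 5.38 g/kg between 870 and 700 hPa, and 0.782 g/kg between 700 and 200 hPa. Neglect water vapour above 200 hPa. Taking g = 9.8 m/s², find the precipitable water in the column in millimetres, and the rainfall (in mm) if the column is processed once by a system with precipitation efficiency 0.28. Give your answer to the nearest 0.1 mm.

PW ≈ 24.6 mm; rainfall ≈ 6.9 mm

Precipitable water is the column-integrated vapour mass per unit area: PW = (1/g) Σ q̄ Δp, with q in kg/kg and Δp in Pa (1 kg/m² of water = 1 mm).
Layer 1010–870 hPa: Δp = 140 hPa = 14000 Pa, q̄ = 0.00789 kg/kg → 0.00789 × 14000 / 9.8 = 11.27 mm
Layer 870–700 hPa: Δp = 170 hPa = 17000 Pa, q̄ = 0.00538 kg/kg → 0.00538 × 17000 / 9.8 = 9.33 mm
Layer 700–200 hPa: Δp = 500 hPa = 50000 Pa, q̄ = 0.000782 kg/kg → 0.000782 × 50000 / 9.8 = 3.99 mm
PW = 11.27 + 9.33 + 3.99 = 24.59 ≈ 24.6 mm.
Rainfall = ε × PW = 0.28 × 24.6 = 6.9 mm.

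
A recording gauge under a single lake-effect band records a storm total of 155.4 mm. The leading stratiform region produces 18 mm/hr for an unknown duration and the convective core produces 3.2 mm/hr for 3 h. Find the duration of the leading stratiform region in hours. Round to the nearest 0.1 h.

Known phases: 3.2 × 3 = 9.6 mm.
Remaining depth = 155.4 − 9.6 = 145.8 mm.
Duration = 145.8 / 18 = 8.1 h.

duration ≈ 8.1 h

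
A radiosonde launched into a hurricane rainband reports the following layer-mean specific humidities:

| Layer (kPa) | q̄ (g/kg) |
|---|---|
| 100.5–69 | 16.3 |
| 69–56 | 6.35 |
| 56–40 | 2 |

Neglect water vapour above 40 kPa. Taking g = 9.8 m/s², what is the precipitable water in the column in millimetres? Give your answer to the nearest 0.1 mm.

Precipitable water is the column-integrated vapour mass per unit area: PW = (1/g) Σ q̄ Δp, with q in kg/kg and Δp in Pa (1 kg/m² of water = 1 mm).
Layer 100.5–69 kPa: Δp = 315 hPa = 31500 Pa, q̄ = 0.0163 kg/kg → 0.0163 × 31500 / 9.8 = 52.39 mm
Layer 69–56 kPa: Δp = 130 hPa = 13000 Pa, q̄ = 0.00635 kg/kg → 0.00635 × 13000 / 9.8 = 8.42 mm
Layer 56–40 kPa: Δp = 160 hPa = 16000 Pa, q̄ = 0.002 kg/kg → 0.002 × 16000 / 9.8 = 3.27 mm
PW = 52.39 + 8.42 + 3.27 = 64.08 ≈ 64.1 mm.

PW ≈ 64.1 mm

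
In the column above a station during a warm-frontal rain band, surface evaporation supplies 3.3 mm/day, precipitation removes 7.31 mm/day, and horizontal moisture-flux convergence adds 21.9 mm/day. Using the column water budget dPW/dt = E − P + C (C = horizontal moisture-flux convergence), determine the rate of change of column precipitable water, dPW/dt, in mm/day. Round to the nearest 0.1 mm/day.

dPW/dt ≈ 17.9 mm/day

dPW/dt = E − P + C = 3.3 − 7.31 + (21.9) = 17.9 mm/day.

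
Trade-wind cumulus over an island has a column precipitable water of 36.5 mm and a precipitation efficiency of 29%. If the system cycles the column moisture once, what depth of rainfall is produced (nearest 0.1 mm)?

rainfall ≈ 10.6 mm

Rainfall = ε × PW = 0.29 × 36.5 = 10.6 mm.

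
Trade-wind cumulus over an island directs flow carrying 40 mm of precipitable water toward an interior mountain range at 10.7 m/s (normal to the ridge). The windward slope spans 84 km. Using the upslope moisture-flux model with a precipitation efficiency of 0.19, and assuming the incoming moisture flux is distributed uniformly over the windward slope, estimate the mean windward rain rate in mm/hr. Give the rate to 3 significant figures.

R ≈ 3.49 mm/hr

Incoming column moisture flux per unit ridge length: F = V × PW = 10.7 × 40 = 428 mm·m/s.
Spread over the 84 km slope with efficiency ε = 0.19: R = ε·F/W = 0.19 × 428 / 84000 m = 9.681e-04 mm/s.
R = 9.681e-04 × 3600 = 3.49 mm/hr.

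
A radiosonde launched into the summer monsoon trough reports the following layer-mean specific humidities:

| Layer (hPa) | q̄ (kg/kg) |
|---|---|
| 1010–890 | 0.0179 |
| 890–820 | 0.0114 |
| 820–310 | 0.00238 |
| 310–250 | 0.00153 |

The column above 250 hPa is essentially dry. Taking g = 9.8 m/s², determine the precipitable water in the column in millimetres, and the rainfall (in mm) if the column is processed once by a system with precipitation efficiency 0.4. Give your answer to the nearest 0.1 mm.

PW ≈ 43.4 mm; rainfall ≈ 17.4 mm

Precipitable water is the column-integrated vapour mass per unit area: PW = (1/g) Σ q̄ Δp, with q in kg/kg and Δp in Pa (1 kg/m² of water = 1 mm).
Layer 1010–890 hPa: Δp = 120 hPa = 12000 Pa, q̄ = 0.0179 kg/kg → 0.0179 × 12000 / 9.8 = 21.92 mm
Layer 890–820 hPa: Δp = 70 hPa = 7000 Pa, q̄ = 0.0114 kg/kg → 0.0114 × 7000 / 9.8 = 8.14 mm
Layer 820–310 hPa: Δp = 510 hPa = 51000 Pa, q̄ = 0.00238 kg/kg → 0.00238 × 51000 / 9.8 = 12.39 mm
Layer 310–250 hPa: Δp = 60 hPa = 6000 Pa, q̄ = 0.00153 kg/kg → 0.00153 × 6000 / 9.8 = 0.94 mm
PW = 21.92 + 8.14 + 12.39 + 0.94 = 43.39 ≈ 43.4 mm.
Rainfall = ε × PW = 0.4 × 43.4 = 17.4 mm.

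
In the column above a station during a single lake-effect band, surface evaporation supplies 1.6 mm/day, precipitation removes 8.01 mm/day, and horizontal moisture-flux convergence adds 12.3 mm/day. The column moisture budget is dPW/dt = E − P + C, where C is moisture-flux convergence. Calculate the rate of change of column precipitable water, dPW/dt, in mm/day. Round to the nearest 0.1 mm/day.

dPW/dt = E − P + C = 1.6 − 8.01 + (12.3) = 5.9 mm/day.

dPW/dt ≈ 5.9 mm/day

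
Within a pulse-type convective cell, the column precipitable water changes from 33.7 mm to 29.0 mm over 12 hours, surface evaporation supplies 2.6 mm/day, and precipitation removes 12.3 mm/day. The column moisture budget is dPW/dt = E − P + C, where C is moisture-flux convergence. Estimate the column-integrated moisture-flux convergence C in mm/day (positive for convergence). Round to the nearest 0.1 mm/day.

C ≈ 0.3 mm/day

dPW/dt = (29.0 − 33.7) mm / (12/24 day) = -9.400 mm/day.
C = dPW/dt − E + P = (-9.400) − 2.6 + 12.3 = 0.3 mm/day.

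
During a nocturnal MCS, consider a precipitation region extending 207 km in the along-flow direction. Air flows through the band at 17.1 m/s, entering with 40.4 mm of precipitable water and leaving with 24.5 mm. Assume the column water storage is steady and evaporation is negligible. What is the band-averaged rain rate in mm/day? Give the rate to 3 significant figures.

Column moisture flux per unit crosswind length is F = V × PW.
Inflow: F_in = 17.1 × 40.4 = 690.84 mm·m/s
Outflow: F_out = 17.1 × 24.5 = 418.95 mm·m/s
Steady-state rate R = (F_in − F_out)/L = (690.84 − 418.95) / 207000 m = 1.313e-03 mm/s.
R = 1.313e-03 × 3600 × 24 = 113 mm/day.

R ≈ 113 mm/day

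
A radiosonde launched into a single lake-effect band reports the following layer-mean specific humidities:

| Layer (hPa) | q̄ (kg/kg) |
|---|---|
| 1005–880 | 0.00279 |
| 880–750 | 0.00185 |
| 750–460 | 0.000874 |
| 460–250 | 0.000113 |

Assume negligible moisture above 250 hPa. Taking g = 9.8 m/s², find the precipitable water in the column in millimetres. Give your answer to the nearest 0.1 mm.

PW ≈ 8.8 mm

Precipitable water is the column-integrated vapour mass per unit area: PW = (1/g) Σ q̄ Δp, with q in kg/kg and Δp in Pa (1 kg/m² of water = 1 mm).
Layer 1005–880 hPa: Δp = 125 hPa = 12500 Pa, q̄ = 0.00279 kg/kg → 0.00279 × 12500 / 9.8 = 3.56 mm
Layer 880–750 hPa: Δp = 130 hPa = 13000 Pa, q̄ = 0.00185 kg/kg → 0.00185 × 13000 / 9.8 = 2.45 mm
Layer 750–460 hPa: Δp = 290 hPa = 29000 Pa, q̄ = 0.000874 kg/kg → 0.000874 × 29000 / 9.8 = 2.59 mm
Layer 460–250 hPa: Δp = 210 hPa = 21000 Pa, q̄ = 0.000113 kg/kg → 0.000113 × 21000 / 9.8 = 0.24 mm
PW = 3.56 + 2.45 + 2.59 + 0.24 = 8.84 ≈ 8.8 mm.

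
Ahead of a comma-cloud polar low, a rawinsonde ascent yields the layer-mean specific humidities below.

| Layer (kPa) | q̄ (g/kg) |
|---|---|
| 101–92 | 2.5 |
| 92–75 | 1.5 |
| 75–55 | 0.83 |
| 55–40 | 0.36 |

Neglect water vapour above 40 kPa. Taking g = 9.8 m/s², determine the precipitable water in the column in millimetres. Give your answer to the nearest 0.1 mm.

PW ≈ 7.1 mm

Precipitable water is the column-integrated vapour mass per unit area: PW = (1/g) Σ q̄ Δp, with q in kg/kg and Δp in Pa (1 kg/m² of water = 1 mm).
Layer 101–92 kPa: Δp = 90 hPa = 9000 Pa, q̄ = 0.0025 kg/kg → 0.0025 × 9000 / 9.8 = 2.30 mm
Layer 92–75 kPa: Δp = 170 hPa = 17000 Pa, q̄ = 0.0015 kg/kg → 0.0015 × 17000 / 9.8 = 2.60 mm
Layer 75–55 kPa: Δp = 200 hPa = 20000 Pa, q̄ = 0.00083 kg/kg → 0.00083 × 20000 / 9.8 = 1.69 mm
Layer 55–40 kPa: Δp = 150 hPa = 15000 Pa, q̄ = 0.00036 kg/kg → 0.00036 × 15000 / 9.8 = 0.55 mm
PW = 2.30 + 2.60 + 1.69 + 0.55 = 7.14 ≈ 7.1 mm.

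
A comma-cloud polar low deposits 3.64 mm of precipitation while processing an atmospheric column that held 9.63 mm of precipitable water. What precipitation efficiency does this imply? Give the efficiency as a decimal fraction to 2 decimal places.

ε ≈ 0.38

ε = precipitation / PW = 3.64 / 9.63 = 0.38.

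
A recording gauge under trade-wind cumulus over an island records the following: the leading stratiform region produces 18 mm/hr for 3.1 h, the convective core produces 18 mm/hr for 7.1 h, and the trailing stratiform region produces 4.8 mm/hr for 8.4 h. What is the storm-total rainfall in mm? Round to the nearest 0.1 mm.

Total = Σ Rᵢ Δtᵢ = 18 × 3.1 + 18 × 7.1 + 4.8 × 8.4
      = 55.8 + 127.8 + 40.32 = 223.9 mm.

total ≈ 223.9 mm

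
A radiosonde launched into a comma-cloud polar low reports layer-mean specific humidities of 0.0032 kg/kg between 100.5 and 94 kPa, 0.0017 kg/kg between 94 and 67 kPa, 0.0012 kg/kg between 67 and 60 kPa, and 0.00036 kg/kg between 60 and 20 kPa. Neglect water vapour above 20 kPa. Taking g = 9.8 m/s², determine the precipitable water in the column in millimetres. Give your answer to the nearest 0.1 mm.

PW ≈ 9.1 mm

Precipitable water is the column-integrated vapour mass per unit area: PW = (1/g) Σ q̄ Δp, with q in kg/kg and Δp in Pa (1 kg/m² of water = 1 mm).
Layer 100.5–94 kPa: Δp = 65 hPa = 6500 Pa, q̄ = 0.0032 kg/kg → 0.0032 × 6500 / 9.8 = 2.12 mm
Layer 94–67 kPa: Δp = 270 hPa = 27000 Pa, q̄ = 0.0017 kg/kg → 0.0017 × 27000 / 9.8 = 4.68 mm
Layer 67–60 kPa: Δp = 70 hPa = 7000 Pa, q̄ = 0.0012 kg/kg → 0.0012 × 7000 / 9.8 = 0.86 mm
Layer 60–20 kPa: Δp = 400 hPa = 40000 Pa, q̄ = 0.00036 kg/kg → 0.00036 × 40000 / 9.8 = 1.47 mm
PW = 2.12 + 4.68 + 0.86 + 1.47 = 9.13 ≈ 9.1 mm.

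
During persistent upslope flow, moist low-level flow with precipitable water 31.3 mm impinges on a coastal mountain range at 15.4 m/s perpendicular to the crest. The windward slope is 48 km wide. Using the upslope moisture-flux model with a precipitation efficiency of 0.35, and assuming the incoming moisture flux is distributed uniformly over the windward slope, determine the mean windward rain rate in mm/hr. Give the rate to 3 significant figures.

Incoming column moisture flux per unit ridge length: F = V × PW = 15.4 × 31.3 = 482.02 mm·m/s.
Spread over the 48 km slope with efficiency ε = 0.35: R = ε·F/W = 0.35 × 482.02 / 48000 m = 3.515e-03 mm/s.
R = 3.515e-03 × 3600 = 12.7 mm/hr.

R ≈ 12.7 mm/hr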